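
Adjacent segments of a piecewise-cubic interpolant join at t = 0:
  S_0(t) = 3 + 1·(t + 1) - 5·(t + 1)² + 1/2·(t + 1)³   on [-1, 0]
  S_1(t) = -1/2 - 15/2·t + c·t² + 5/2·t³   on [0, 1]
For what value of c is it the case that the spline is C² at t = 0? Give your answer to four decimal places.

S_0''(t) = -10 + 3·(t + 1), so S_0''(0) = -7. On the right, S_1''(0) = 2c, so c = -7/2.

-3.5000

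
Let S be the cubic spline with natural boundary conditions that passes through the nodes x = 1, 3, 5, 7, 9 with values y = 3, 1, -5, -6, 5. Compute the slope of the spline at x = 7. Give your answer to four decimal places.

Write σ_i for S''(x_i). With h_i = 2, 2, 2, 2 and divided differences Δ_i = -1, -3, -1/2, 11/2, the continuity of S' gives the tridiagonal system
  2·σ_0 + 8·σ_1 + 2·σ_2 = 6(Δ_1 - Δ_0) = -12
  2·σ_1 + 8·σ_2 + 2·σ_3 = 6(Δ_2 - Δ_1) = 15
  2·σ_2 + 8·σ_3 + 2·σ_4 = 6(Δ_3 - Δ_2) = 36
Natural end conditions: σ_0 = σ_4 = 0.
Solving: σ_0 = 0, σ_1 = -51/28, σ_2 = 9/7, σ_3 = 117/28, σ_4 = 0.
On [7, 9], S'(x) = b_3 + 2c_3·(x - 7) + 3d_3·(x - 7)² with b_3 = Δ_3 - h_3(2σ_3 + σ_4)/6 = 19/7, c_3 = σ_3/2 = 117/56, d_3 = (σ_4 - σ_3)/(6h_3) = -39/112. So S'(7) = 19/7.

2.7143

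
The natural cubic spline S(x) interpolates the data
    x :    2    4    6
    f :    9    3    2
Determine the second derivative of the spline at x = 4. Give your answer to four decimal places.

With M_i denoting the second derivative at x_i, h_i = 2, 2, and Δ_i = (y_(i+1) − y_i)/h_i = -3, -1/2:
  2·M_0 + 8·M_1 + 2·M_2 = 6(Δ_1 - Δ_0) = 15
Natural end conditions: M_0 = M_2 = 0.
Forward elimination and back-substitution give M_0 = 0, M_1 = 15/8, M_2 = 0.

1.8750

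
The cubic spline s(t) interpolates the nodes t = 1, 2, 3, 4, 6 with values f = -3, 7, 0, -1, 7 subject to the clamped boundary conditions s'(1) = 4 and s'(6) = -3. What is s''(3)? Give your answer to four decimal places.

17.0976

With M_i denoting the second derivative at x_i, h_i = 1, 1, 1, 2, and Δ_i = (y_(i+1) − y_i)/h_i = 10, -7, -1, 4:
  1·M_0 + 4·M_1 + 1·M_2 = 6(Δ_1 - Δ_0) = -102
  1·M_1 + 4·M_2 + 1·M_3 = 6(Δ_2 - Δ_1) = 36
  1·M_2 + 6·M_3 + 2·M_4 = 6(Δ_3 - Δ_2) = 30
Clamped end conditions give two more equations: 2h_0·M_0 + h_0·M_1 = 6(Δ_0 - s'(1)) = 36 and h_3·M_3 + 2h_3·M_4 = 6(s'(6) - Δ_3) = -42.
Solving the tridiagonal system: M_0 = 1541/41, M_1 = -1606/41, M_2 = 701/41, M_3 = 278/41, M_4 = -1139/82.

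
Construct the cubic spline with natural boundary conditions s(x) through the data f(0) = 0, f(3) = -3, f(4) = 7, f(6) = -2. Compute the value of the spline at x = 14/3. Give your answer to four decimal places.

Let M_i = s''(x_i). Step sizes h_i = 3, 1, 2; slopes of the chords Δ_i = (y_(i+1) - y_i)/h_i = -1, 10, -9/2.
  3·M_0 + 8·M_1 + 1·M_2 = 6(Δ_1 - Δ_0) = 66
  1·M_1 + 6·M_2 + 2·M_3 = 6(Δ_2 - Δ_1) = -87
Natural end conditions: M_0 = M_3 = 0.
Hence M_0 = 0, M_1 = 483/47, M_2 = -762/47, M_3 = 0.
On [4, 6], s(x) = 7 + 593/94·(x - 4) - 381/47·(x - 4)² + 127/94·(x - 4)³.
With (x - 4) = 2/3: s(14/3) = 10156/1269.

8.0032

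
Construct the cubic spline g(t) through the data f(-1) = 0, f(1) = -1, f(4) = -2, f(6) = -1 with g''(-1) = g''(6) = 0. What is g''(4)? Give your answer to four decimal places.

Let σ_i = g''(x_i). Step sizes h_i = 2, 3, 2; slopes of the chords Δ_i = (y_(i+1) - y_i)/h_i = -1/2, -1/3, 1/2.
  2·σ_0 + 10·σ_1 + 3·σ_2 = 6(Δ_1 - Δ_0) = 1
  3·σ_1 + 10·σ_2 + 2·σ_3 = 6(Δ_2 - Δ_1) = 5
Natural end conditions: σ_0 = σ_3 = 0.
Hence σ_0 = 0, σ_1 = -5/91, σ_2 = 47/91, σ_3 = 0.

0.5165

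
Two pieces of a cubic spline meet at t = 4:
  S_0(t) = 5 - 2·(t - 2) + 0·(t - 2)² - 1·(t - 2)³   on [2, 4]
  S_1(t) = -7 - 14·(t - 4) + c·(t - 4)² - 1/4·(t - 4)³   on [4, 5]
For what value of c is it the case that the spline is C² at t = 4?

S_0''(t) = 0 - 6·(t - 2), so S_0''(4) = -12. On the right, S_1''(4) = 2c, so c = -6.

-6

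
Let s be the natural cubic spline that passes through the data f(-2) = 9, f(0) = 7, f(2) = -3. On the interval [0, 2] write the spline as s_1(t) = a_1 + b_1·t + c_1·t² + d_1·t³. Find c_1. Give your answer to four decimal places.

Let m_i = s''(x_i). Step sizes h_i = 2, 2; slopes of the chords Δ_i = (y_(i+1) - y_i)/h_i = -1, -5.
  2·m_0 + 8·m_1 + 2·m_2 = 6(Δ_1 - Δ_0) = -24
Natural end conditions: m_0 = m_2 = 0.
Forward elimination and back-substitution give m_0 = 0, m_1 = -3, m_2 = 0.
On [0, 2], with s_1(t) = a_1 + b_1·t + c_1·t² + d_1·t³: c_1 = m_1/2 = -3/2, d_1 = (m_2 - m_1)/(6h_1) = 1/4, b_1 = Δ_1 - h_1(2m_1 + m_2)/6 = -3.

-1.5000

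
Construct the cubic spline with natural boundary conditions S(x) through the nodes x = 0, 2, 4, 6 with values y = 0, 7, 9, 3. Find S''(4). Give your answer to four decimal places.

With M_i denoting the second derivative at x_i, h_i = 2, 2, 2, and Δ_i = (y_(i+1) − y_i)/h_i = 7/2, 1, -3:
  2·M_0 + 8·M_1 + 2·M_2 = 6(Δ_1 - Δ_0) = -15
  2·M_1 + 8·M_2 + 2·M_3 = 6(Δ_2 - Δ_1) = -24
Natural end conditions: M_0 = M_3 = 0.
Forward elimination and back-substitution give M_0 = 0, M_1 = -6/5, M_2 = -27/10, M_3 = 0.

-2.7000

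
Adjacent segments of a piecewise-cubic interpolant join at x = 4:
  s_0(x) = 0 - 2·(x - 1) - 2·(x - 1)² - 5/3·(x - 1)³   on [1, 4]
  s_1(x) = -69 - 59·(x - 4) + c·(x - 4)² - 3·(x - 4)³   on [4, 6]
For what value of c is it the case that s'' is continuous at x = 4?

-17

s_0''(x) = -4 - 10·(x - 1), so s_0''(4) = -34. On the right, s_1''(4) = 2c, so c = -17.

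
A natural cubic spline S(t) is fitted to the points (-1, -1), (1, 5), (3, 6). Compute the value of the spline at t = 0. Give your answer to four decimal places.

2.4688

With M_i denoting the second derivative at x_i, h_i = 2, 2, and Δ_i = (y_(i+1) − y_i)/h_i = 3, 1/2:
  2·M_0 + 8·M_1 + 2·M_2 = 6(Δ_1 - Δ_0) = -15
Natural end conditions: M_0 = M_2 = 0.
Solving: M_0 = 0, M_1 = -15/8, M_2 = 0.
On [-1, 1], S(t) = -1 + 29/8·(t + 1) + 0·(t + 1)² - 5/32·(t + 1)³.
With (t + 1) = 1: S(0) = 79/32.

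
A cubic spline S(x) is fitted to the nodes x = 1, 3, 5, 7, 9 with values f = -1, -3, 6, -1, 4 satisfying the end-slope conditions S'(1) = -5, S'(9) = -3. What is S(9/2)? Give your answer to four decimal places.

5.0332

Let σ_i = S''(x_i). Step sizes h_i = 2, 2, 2, 2; slopes of the chords Δ_i = (y_(i+1) - y_i)/h_i = -1, 9/2, -7/2, 5/2.
  2·σ_0 + 8·σ_1 + 2·σ_2 = 6(Δ_1 - Δ_0) = 33
  2·σ_1 + 8·σ_2 + 2·σ_3 = 6(Δ_2 - Δ_1) = -48
  2·σ_2 + 8·σ_3 + 2·σ_4 = 6(Δ_3 - Δ_2) = 36
Clamped end conditions give two more equations: 2h_0·σ_0 + h_0·σ_1 = 6(Δ_0 - S'(1)) = 24 and h_3·σ_3 + 2h_3·σ_4 = 6(S'(9) - Δ_3) = -33.
Hence σ_0 = 49/16, σ_1 = 47/8, σ_2 = -161/16, σ_3 = 83/8, σ_4 = -215/16.
On [3, 5], S(x) = -3 + 63/16·(x - 3) + 47/16·(x - 3)² - 85/64·(x - 3)³.
With (x - 3) = 3/2: S(9/2) = 2577/512.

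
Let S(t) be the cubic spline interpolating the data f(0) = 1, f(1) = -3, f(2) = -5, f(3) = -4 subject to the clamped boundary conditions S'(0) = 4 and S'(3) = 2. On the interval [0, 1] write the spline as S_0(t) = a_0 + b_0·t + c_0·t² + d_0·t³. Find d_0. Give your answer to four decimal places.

Let M_i = S''(x_i). Step sizes h_i = 1, 1, 1; slopes of the chords Δ_i = (y_(i+1) - y_i)/h_i = -4, -2, 1.
  1·M_0 + 4·M_1 + 1·M_2 = 6(Δ_1 - Δ_0) = 12
  1·M_1 + 4·M_2 + 1·M_3 = 6(Δ_2 - Δ_1) = 18
Clamped end conditions give two more equations: 2h_0·M_0 + h_0·M_1 = 6(Δ_0 - S'(0)) = -48 and h_2·M_2 + 2h_2·M_3 = 6(S'(3) - Δ_2) = 6.
Forward elimination and back-substitution give M_0 = -434/15, M_1 = 148/15, M_2 = 22/15, M_3 = 34/15.
On [0, 1], with S_0(t) = a_0 + b_0·t + c_0·t² + d_0·t³: c_0 = M_0/2 = -217/15, d_0 = (M_1 - M_0)/(6h_0) = 97/15, b_0 = Δ_0 - h_0(2M_0 + M_1)/6 = 4.

6.4667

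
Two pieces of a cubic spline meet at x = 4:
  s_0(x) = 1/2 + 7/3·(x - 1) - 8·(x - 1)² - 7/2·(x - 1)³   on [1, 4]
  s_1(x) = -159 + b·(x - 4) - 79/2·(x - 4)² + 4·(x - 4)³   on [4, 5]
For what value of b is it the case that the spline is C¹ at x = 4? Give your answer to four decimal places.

s_0'(x) = 7/3 - 16·(x - 1) - 21/2·(x - 1)², so s_0'(4) = -841/6. On the right, s_1'(4) = b, so b = -841/6.

-140.1667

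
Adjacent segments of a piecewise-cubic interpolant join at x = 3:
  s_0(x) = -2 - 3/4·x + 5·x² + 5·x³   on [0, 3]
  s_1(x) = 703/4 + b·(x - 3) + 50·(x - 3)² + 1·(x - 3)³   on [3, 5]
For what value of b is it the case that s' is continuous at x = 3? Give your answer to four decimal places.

164.2500

s_0'(x) = -3/4 + 10·x + 15·x², so s_0'(3) = 657/4. On the right, s_1'(3) = b, so b = 657/4.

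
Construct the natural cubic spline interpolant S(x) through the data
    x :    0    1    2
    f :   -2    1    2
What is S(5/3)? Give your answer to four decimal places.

1.8148

Put σ_i = S'' at the i-th knot. Here h = (1, 1) and Δ = (3, 1), so the interior equations h_(i-1)·σ_(i-1) + 2(h_(i-1)+h_i)·σ_i + h_i·σ_(i+1) = 6(Δ_i − Δ_(i-1)) read
  1·σ_0 + 4·σ_1 + 1·σ_2 = 6(Δ_1 - Δ_0) = -12
Natural end conditions: σ_0 = σ_2 = 0.
Hence σ_0 = 0, σ_1 = -3, σ_2 = 0.
On [1, 2], S(x) = 1 + 2·(x - 1) - 3/2·(x - 1)² + 1/2·(x - 1)³.
With (x - 1) = 2/3: S(5/3) = 49/27.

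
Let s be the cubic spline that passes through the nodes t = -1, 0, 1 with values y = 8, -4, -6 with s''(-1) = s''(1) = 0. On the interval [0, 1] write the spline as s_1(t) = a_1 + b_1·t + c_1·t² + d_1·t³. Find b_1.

With M_i denoting the second derivative at x_i, h_i = 1, 1, and Δ_i = (y_(i+1) − y_i)/h_i = -12, -2:
  1·M_0 + 4·M_1 + 1·M_2 = 6(Δ_1 - Δ_0) = 60
Natural end conditions: M_0 = M_2 = 0.
Solving the tridiagonal system: M_0 = 0, M_1 = 15, M_2 = 0.
On [0, 1], with s_1(t) = a_1 + b_1·t + c_1·t² + d_1·t³: c_1 = M_1/2 = 15/2, d_1 = (M_2 - M_1)/(6h_1) = -5/2, b_1 = Δ_1 - h_1(2M_1 + M_2)/6 = -7.

-7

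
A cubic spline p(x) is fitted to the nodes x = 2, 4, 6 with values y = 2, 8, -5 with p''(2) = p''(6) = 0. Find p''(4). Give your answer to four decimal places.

-7.1250

Let m_i = p''(x_i). Step sizes h_i = 2, 2; slopes of the chords Δ_i = (y_(i+1) - y_i)/h_i = 3, -13/2.
  2·m_0 + 8·m_1 + 2·m_2 = 6(Δ_1 - Δ_0) = -57
Natural end conditions: m_0 = m_2 = 0.
Hence m_0 = 0, m_1 = -57/8, m_2 = 0.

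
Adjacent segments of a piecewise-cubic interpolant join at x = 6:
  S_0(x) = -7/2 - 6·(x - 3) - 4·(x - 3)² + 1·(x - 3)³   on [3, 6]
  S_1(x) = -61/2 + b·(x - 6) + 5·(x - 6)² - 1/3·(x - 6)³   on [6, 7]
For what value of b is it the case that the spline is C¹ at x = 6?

S_0'(x) = -6 - 8·(x - 3) + 3·(x - 3)², so S_0'(6) = -3. On the right, S_1'(6) = b, so b = -3.

-3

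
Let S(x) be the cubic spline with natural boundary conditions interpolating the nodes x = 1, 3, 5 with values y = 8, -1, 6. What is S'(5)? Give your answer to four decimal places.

Write M_i for S''(x_i). With h_i = 2, 2 and divided differences Δ_i = -9/2, 7/2, the continuity of S' gives the tridiagonal system
  2·M_0 + 8·M_1 + 2·M_2 = 6(Δ_1 - Δ_0) = 48
Natural end conditions: M_0 = M_2 = 0.
Hence M_0 = 0, M_1 = 6, M_2 = 0.
On [3, 5], S'(x) = b_1 + 2c_1·(x - 3) + 3d_1·(x - 3)² with b_1 = Δ_1 - h_1(2M_1 + M_2)/6 = -1/2, c_1 = M_1/2 = 3, d_1 = (M_2 - M_1)/(6h_1) = -1/2. So S'(5) = 11/2.

5.5000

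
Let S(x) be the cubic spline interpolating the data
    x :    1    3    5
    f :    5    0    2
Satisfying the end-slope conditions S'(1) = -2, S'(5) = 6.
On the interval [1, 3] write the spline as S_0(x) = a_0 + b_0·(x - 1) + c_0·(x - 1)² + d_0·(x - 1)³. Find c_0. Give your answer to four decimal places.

-0.6875

Let σ_i = S''(x_i). Step sizes h_i = 2, 2; slopes of the chords Δ_i = (y_(i+1) - y_i)/h_i = -5/2, 1.
  2·σ_0 + 8·σ_1 + 2·σ_2 = 6(Δ_1 - Δ_0) = 21
Clamped end conditions give two more equations: 2h_0·σ_0 + h_0·σ_1 = 6(Δ_0 - S'(1)) = -3 and h_1·σ_1 + 2h_1·σ_2 = 6(S'(5) - Δ_1) = 30.
Forward elimination and back-substitution give σ_0 = -11/8, σ_1 = 5/4, σ_2 = 55/8.
On [1, 3], with S_0(x) = a_0 + b_0·(x - 1) + c_0·(x - 1)² + d_0·(x - 1)³: c_0 = σ_0/2 = -11/16, d_0 = (σ_1 - σ_0)/(6h_0) = 7/32, b_0 = Δ_0 - h_0(2σ_0 + σ_1)/6 = -2.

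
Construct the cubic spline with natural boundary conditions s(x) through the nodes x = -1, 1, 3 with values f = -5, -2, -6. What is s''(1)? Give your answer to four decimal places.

-2.6250

Let M_i = s''(x_i). Step sizes h_i = 2, 2; slopes of the chords Δ_i = (y_(i+1) - y_i)/h_i = 3/2, -2.
  2·M_0 + 8·M_1 + 2·M_2 = 6(Δ_1 - Δ_0) = -21
Natural end conditions: M_0 = M_2 = 0.
Solving the tridiagonal system: M_0 = 0, M_1 = -21/8, M_2 = 0.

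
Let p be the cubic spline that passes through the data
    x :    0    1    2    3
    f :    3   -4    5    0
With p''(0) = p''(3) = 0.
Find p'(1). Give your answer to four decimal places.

3.4000

Let m_i = p''(x_i). Step sizes h_i = 1, 1, 1; slopes of the chords Δ_i = (y_(i+1) - y_i)/h_i = -7, 9, -5.
  1·m_0 + 4·m_1 + 1·m_2 = 6(Δ_1 - Δ_0) = 96
  1·m_1 + 4·m_2 + 1·m_3 = 6(Δ_2 - Δ_1) = -84
Natural end conditions: m_0 = m_3 = 0.
Forward elimination and back-substitution give m_0 = 0, m_1 = 156/5, m_2 = -144/5, m_3 = 0.
On [1, 2], p'(x) = b_1 + 2c_1·(x - 1) + 3d_1·(x - 1)² with b_1 = Δ_1 - h_1(2m_1 + m_2)/6 = 17/5, c_1 = m_1/2 = 78/5, d_1 = (m_2 - m_1)/(6h_1) = -10. So p'(1) = 17/5.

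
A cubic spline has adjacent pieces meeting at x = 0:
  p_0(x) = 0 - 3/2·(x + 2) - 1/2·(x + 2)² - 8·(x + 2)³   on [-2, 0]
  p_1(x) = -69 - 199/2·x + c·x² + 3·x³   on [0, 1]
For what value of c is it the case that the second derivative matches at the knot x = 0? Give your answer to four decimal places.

p_0''(x) = -1 - 48·(x + 2), so p_0''(0) = -97. On the right, p_1''(0) = 2c, so c = -97/2.

-48.5000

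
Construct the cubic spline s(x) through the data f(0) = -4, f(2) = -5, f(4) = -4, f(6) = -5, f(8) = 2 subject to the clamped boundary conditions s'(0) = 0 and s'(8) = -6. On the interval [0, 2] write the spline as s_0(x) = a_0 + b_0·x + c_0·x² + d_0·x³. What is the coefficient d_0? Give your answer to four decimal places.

0.3170

Put M_i = s'' at the i-th knot. Here h = (2, 2, 2, 2) and Δ = (-1/2, 1/2, -1/2, 7/2), so the interior equations h_(i-1)·M_(i-1) + 2(h_(i-1)+h_i)·M_i + h_i·M_(i+1) = 6(Δ_i − Δ_(i-1)) read
  2·M_0 + 8·M_1 + 2·M_2 = 6(Δ_1 - Δ_0) = 6
  2·M_1 + 8·M_2 + 2·M_3 = 6(Δ_2 - Δ_1) = -6
  2·M_2 + 8·M_3 + 2·M_4 = 6(Δ_3 - Δ_2) = 24
Clamped end conditions give two more equations: 2h_0·M_0 + h_0·M_1 = 6(Δ_0 - s'(0)) = -3 and h_3·M_3 + 2h_3·M_4 = 6(s'(8) - Δ_3) = -57.
Hence M_0 = -99/56, M_1 = 57/28, M_2 = -27/8, M_3 = 237/28, M_4 = -1035/56.
On [0, 2], with s_0(x) = a_0 + b_0·x + c_0·x² + d_0·x³: c_0 = M_0/2 = -99/112, d_0 = (M_1 - M_0)/(6h_0) = 71/224, b_0 = Δ_0 - h_0(2M_0 + M_1)/6 = 0.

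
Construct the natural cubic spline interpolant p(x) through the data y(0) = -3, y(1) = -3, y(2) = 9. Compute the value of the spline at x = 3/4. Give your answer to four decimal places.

Put σ_i = p'' at the i-th knot. Here h = (1, 1) and Δ = (0, 12), so the interior equations h_(i-1)·σ_(i-1) + 2(h_(i-1)+h_i)·σ_i + h_i·σ_(i+1) = 6(Δ_i − Δ_(i-1)) read
  1·σ_0 + 4·σ_1 + 1·σ_2 = 6(Δ_1 - Δ_0) = 72
Natural end conditions: σ_0 = σ_2 = 0.
Solving: σ_0 = 0, σ_1 = 18, σ_2 = 0.
On [0, 1], p(x) = -3 - 3·x + 0·x² + 3·x³.
With x = 3/4: p(3/4) = -255/64.

-3.9844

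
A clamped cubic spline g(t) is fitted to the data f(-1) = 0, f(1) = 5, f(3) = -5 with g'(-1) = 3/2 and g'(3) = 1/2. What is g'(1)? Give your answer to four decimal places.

Put σ_i = g'' at the i-th knot. Here h = (2, 2) and Δ = (5/2, -5), so the interior equations h_(i-1)·σ_(i-1) + 2(h_(i-1)+h_i)·σ_i + h_i·σ_(i+1) = 6(Δ_i − Δ_(i-1)) read
  2·σ_0 + 8·σ_1 + 2·σ_2 = 6(Δ_1 - Δ_0) = -45
Clamped end conditions give two more equations: 2h_0·σ_0 + h_0·σ_1 = 6(Δ_0 - g'(-1)) = 6 and h_1·σ_1 + 2h_1·σ_2 = 6(g'(3) - Δ_1) = 33.
Solving: σ_0 = 55/8, σ_1 = -43/4, σ_2 = 109/8.
On [1, 3], g'(t) = b_1 + 2c_1·(t - 1) + 3d_1·(t - 1)² with b_1 = Δ_1 - h_1(2σ_1 + σ_2)/6 = -19/8, c_1 = σ_1/2 = -43/8, d_1 = (σ_2 - σ_1)/(6h_1) = 65/32. So g'(1) = -19/8.

-2.3750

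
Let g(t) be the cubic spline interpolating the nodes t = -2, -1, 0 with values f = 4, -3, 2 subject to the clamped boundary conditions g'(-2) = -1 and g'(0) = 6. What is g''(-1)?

29

Write σ_i for g''(x_i). With h_i = 1, 1 and divided differences Δ_i = -7, 5, the continuity of g' gives the tridiagonal system
  1·σ_0 + 4·σ_1 + 1·σ_2 = 6(Δ_1 - Δ_0) = 72
Clamped end conditions give two more equations: 2h_0·σ_0 + h_0·σ_1 = 6(Δ_0 - g'(-2)) = -36 and h_1·σ_1 + 2h_1·σ_2 = 6(g'(0) - Δ_1) = 6.
Solving: σ_0 = -65/2, σ_1 = 29, σ_2 = -23/2.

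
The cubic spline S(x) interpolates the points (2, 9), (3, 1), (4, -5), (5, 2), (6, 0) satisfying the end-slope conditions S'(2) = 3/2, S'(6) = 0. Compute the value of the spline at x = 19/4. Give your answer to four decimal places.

0.6162

Let σ_i = S''(x_i). Step sizes h_i = 1, 1, 1, 1; slopes of the chords Δ_i = (y_(i+1) - y_i)/h_i = -8, -6, 7, -2.
  1·σ_0 + 4·σ_1 + 1·σ_2 = 6(Δ_1 - Δ_0) = 12
  1·σ_1 + 4·σ_2 + 1·σ_3 = 6(Δ_2 - Δ_1) = 78
  1·σ_2 + 4·σ_3 + 1·σ_4 = 6(Δ_3 - Δ_2) = -54
Clamped end conditions give two more equations: 2h_0·σ_0 + h_0·σ_1 = 6(Δ_0 - S'(2)) = -57 and h_3·σ_3 + 2h_3·σ_4 = 6(S'(6) - Δ_3) = 12.
Solving the tridiagonal system: σ_0 = -1725/56, σ_1 = 129/28, σ_2 = 195/8, σ_3 = -675/28, σ_4 = 1011/56.
On [4, 5], S(x) = -5 + 81/28·(x - 4) + 195/16·(x - 4)² - 905/112·(x - 4)³.
With (x - 4) = 3/4: S(19/4) = 631/1024.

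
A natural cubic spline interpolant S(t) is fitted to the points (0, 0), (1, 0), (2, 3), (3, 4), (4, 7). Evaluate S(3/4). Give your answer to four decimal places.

-0.3223

Write M_i for S''(x_i). With h_i = 1, 1, 1, 1 and divided differences Δ_i = 0, 3, 1, 3, the continuity of S' gives the tridiagonal system
  1·M_0 + 4·M_1 + 1·M_2 = 6(Δ_1 - Δ_0) = 18
  1·M_1 + 4·M_2 + 1·M_3 = 6(Δ_2 - Δ_1) = -12
  1·M_2 + 4·M_3 + 1·M_4 = 6(Δ_3 - Δ_2) = 12
Natural end conditions: M_0 = M_4 = 0.
Forward elimination and back-substitution give M_0 = 0, M_1 = 165/28, M_2 = -39/7, M_3 = 123/28, M_4 = 0.
On [0, 1], S(t) = 0 - 55/56·t + 0·t² + 55/56·t³.
With t = 3/4: S(3/4) = -165/512.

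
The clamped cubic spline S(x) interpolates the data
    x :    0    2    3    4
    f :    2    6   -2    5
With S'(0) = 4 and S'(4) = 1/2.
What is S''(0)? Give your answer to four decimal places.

6.0455

Let σ_i = S''(x_i). Step sizes h_i = 2, 1, 1; slopes of the chords Δ_i = (y_(i+1) - y_i)/h_i = 2, -8, 7.
  2·σ_0 + 6·σ_1 + 1·σ_2 = 6(Δ_1 - Δ_0) = -60
  1·σ_1 + 4·σ_2 + 1·σ_3 = 6(Δ_2 - Δ_1) = 90
Clamped end conditions give two more equations: 2h_0·σ_0 + h_0·σ_1 = 6(Δ_0 - S'(0)) = -12 and h_2·σ_2 + 2h_2·σ_3 = 6(S'(4) - Δ_2) = -39.
Solving: σ_0 = 133/22, σ_1 = -199/11, σ_2 = 401/11, σ_3 = -415/11.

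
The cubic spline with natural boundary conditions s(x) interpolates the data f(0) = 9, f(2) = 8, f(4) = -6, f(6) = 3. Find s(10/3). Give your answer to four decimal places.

Let M_i = s''(x_i). Step sizes h_i = 2, 2, 2; slopes of the chords Δ_i = (y_(i+1) - y_i)/h_i = -1/2, -7, 9/2.
  2·M_0 + 8·M_1 + 2·M_2 = 6(Δ_1 - Δ_0) = -39
  2·M_1 + 8·M_2 + 2·M_3 = 6(Δ_2 - Δ_1) = 69
Natural end conditions: M_0 = M_3 = 0.
Hence M_0 = 0, M_1 = -15/2, M_2 = 21/2, M_3 = 0.
On [2, 4], s(x) = 8 - 11/2·(x - 2) - 15/4·(x - 2)² + 3/2·(x - 2)³.
With (x - 2) = 4/3: s(10/3) = -22/9.

-2.4444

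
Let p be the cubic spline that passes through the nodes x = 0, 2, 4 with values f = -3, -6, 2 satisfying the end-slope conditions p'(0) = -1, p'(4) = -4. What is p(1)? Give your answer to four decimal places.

-5.5313

Let M_i = p''(x_i). Step sizes h_i = 2, 2; slopes of the chords Δ_i = (y_(i+1) - y_i)/h_i = -3/2, 4.
  2·M_0 + 8·M_1 + 2·M_2 = 6(Δ_1 - Δ_0) = 33
Clamped end conditions give two more equations: 2h_0·M_0 + h_0·M_1 = 6(Δ_0 - p'(0)) = -3 and h_1·M_1 + 2h_1·M_2 = 6(p'(4) - Δ_1) = -48.
Hence M_0 = -45/8, M_1 = 39/4, M_2 = -135/8.
On [0, 2], p(x) = -3 - 1·x - 45/16·x² + 41/32·x³.
With x = 1: p(1) = -177/32.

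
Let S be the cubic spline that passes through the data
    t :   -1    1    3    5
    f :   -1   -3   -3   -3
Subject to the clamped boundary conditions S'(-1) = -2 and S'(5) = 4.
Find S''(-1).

With m_i denoting the second derivative at x_i, h_i = 2, 2, 2, and Δ_i = (y_(i+1) − y_i)/h_i = -1, 0, 0:
  2·m_0 + 8·m_1 + 2·m_2 = 6(Δ_1 - Δ_0) = 6
  2·m_1 + 8·m_2 + 2·m_3 = 6(Δ_2 - Δ_1) = 0
Clamped end conditions give two more equations: 2h_0·m_0 + h_0·m_1 = 6(Δ_0 - S'(-1)) = 6 and h_2·m_2 + 2h_2·m_3 = 6(S'(5) - Δ_2) = 24.
Solving: m_0 = 1, m_1 = 1, m_2 = -2, m_3 = 7.

1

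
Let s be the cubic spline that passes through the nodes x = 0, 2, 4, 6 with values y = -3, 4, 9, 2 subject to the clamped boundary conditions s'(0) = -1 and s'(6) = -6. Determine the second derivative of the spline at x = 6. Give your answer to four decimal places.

-1.9667

Put m_i = s'' at the i-th knot. Here h = (2, 2, 2) and Δ = (7/2, 5/2, -7/2), so the interior equations h_(i-1)·m_(i-1) + 2(h_(i-1)+h_i)·m_i + h_i·m_(i+1) = 6(Δ_i − Δ_(i-1)) read
  2·m_0 + 8·m_1 + 2·m_2 = 6(Δ_1 - Δ_0) = -6
  2·m_1 + 8·m_2 + 2·m_3 = 6(Δ_2 - Δ_1) = -36
Clamped end conditions give two more equations: 2h_0·m_0 + h_0·m_1 = 6(Δ_0 - s'(0)) = 27 and h_2·m_2 + 2h_2·m_3 = 6(s'(6) - Δ_2) = -15.
Solving the tridiagonal system: m_0 = 229/30, m_1 = -53/30, m_2 = -107/30, m_3 = -59/30.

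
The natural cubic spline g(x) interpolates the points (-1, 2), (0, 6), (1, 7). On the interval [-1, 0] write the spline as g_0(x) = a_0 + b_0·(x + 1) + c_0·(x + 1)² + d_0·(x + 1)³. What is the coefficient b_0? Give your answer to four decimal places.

4.7500

With m_i denoting the second derivative at x_i, h_i = 1, 1, and Δ_i = (y_(i+1) − y_i)/h_i = 4, 1:
  1·m_0 + 4·m_1 + 1·m_2 = 6(Δ_1 - Δ_0) = -18
Natural end conditions: m_0 = m_2 = 0.
Forward elimination and back-substitution give m_0 = 0, m_1 = -9/2, m_2 = 0.
On [-1, 0], with g_0(x) = a_0 + b_0·(x + 1) + c_0·(x + 1)² + d_0·(x + 1)³: c_0 = m_0/2 = 0, d_0 = (m_1 - m_0)/(6h_0) = -3/4, b_0 = Δ_0 - h_0(2m_0 + m_1)/6 = 19/4.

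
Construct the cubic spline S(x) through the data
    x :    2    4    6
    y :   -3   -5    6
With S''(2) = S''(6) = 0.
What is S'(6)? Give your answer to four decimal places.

Put M_i = S'' at the i-th knot. Here h = (2, 2) and Δ = (-1, 11/2), so the interior equations h_(i-1)·M_(i-1) + 2(h_(i-1)+h_i)·M_i + h_i·M_(i+1) = 6(Δ_i − Δ_(i-1)) read
  2·M_0 + 8·M_1 + 2·M_2 = 6(Δ_1 - Δ_0) = 39
Natural end conditions: M_0 = M_2 = 0.
Solving: M_0 = 0, M_1 = 39/8, M_2 = 0.
On [4, 6], S'(x) = b_1 + 2c_1·(x - 4) + 3d_1·(x - 4)² with b_1 = Δ_1 - h_1(2M_1 + M_2)/6 = 9/4, c_1 = M_1/2 = 39/16, d_1 = (M_2 - M_1)/(6h_1) = -13/32. So S'(6) = 57/8.

7.1250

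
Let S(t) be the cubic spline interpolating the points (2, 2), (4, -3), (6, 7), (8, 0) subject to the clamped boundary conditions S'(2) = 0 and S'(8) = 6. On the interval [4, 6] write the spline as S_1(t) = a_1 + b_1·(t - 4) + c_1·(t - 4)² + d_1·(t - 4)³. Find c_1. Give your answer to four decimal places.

Let M_i = S''(x_i). Step sizes h_i = 2, 2, 2; slopes of the chords Δ_i = (y_(i+1) - y_i)/h_i = -5/2, 5, -7/2.
  2·M_0 + 8·M_1 + 2·M_2 = 6(Δ_1 - Δ_0) = 45
  2·M_1 + 8·M_2 + 2·M_3 = 6(Δ_2 - Δ_1) = -51
Clamped end conditions give two more equations: 2h_0·M_0 + h_0·M_1 = 6(Δ_0 - S'(2)) = -15 and h_2·M_2 + 2h_2·M_3 = 6(S'(8) - Δ_2) = 57.
Hence M_0 = -48/5, M_1 = 117/10, M_2 = -147/10, M_3 = 108/5.
On [4, 6], with S_1(t) = a_1 + b_1·(t - 4) + c_1·(t - 4)² + d_1·(t - 4)³: c_1 = M_1/2 = 117/20, d_1 = (M_2 - M_1)/(6h_1) = -11/5, b_1 = Δ_1 - h_1(2M_1 + M_2)/6 = 21/10.

5.8500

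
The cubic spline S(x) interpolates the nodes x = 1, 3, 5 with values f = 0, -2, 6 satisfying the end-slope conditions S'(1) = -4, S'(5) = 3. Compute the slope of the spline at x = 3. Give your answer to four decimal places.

Let m_i = S''(x_i). Step sizes h_i = 2, 2; slopes of the chords Δ_i = (y_(i+1) - y_i)/h_i = -1, 4.
  2·m_0 + 8·m_1 + 2·m_2 = 6(Δ_1 - Δ_0) = 30
Clamped end conditions give two more equations: 2h_0·m_0 + h_0·m_1 = 6(Δ_0 - S'(1)) = 18 and h_1·m_1 + 2h_1·m_2 = 6(S'(5) - Δ_1) = -6.
Solving the tridiagonal system: m_0 = 5/2, m_1 = 4, m_2 = -7/2.
On [3, 5], S'(x) = b_1 + 2c_1·(x - 3) + 3d_1·(x - 3)² with b_1 = Δ_1 - h_1(2m_1 + m_2)/6 = 5/2, c_1 = m_1/2 = 2, d_1 = (m_2 - m_1)/(6h_1) = -5/8. So S'(3) = 5/2.

2.5000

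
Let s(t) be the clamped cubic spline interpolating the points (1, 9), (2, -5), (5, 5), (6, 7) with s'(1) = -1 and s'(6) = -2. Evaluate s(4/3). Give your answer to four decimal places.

6.3251

Write M_i for s''(x_i). With h_i = 1, 3, 1 and divided differences Δ_i = -14, 10/3, 2, the continuity of s' gives the tridiagonal system
  1·M_0 + 8·M_1 + 3·M_2 = 6(Δ_1 - Δ_0) = 104
  3·M_1 + 8·M_2 + 1·M_3 = 6(Δ_2 - Δ_1) = -8
Clamped end conditions give two more equations: 2h_0·M_0 + h_0·M_1 = 6(Δ_0 - s'(1)) = -78 and h_2·M_2 + 2h_2·M_3 = 6(s'(6) - Δ_2) = -24.
Forward elimination and back-substitution give M_0 = -452/9, M_1 = 202/9, M_2 = -76/9, M_3 = -70/9.
On [1, 2], s(t) = 9 - 1·(t - 1) - 226/9·(t - 1)² + 109/9·(t - 1)³.
With (t - 1) = 1/3: s(4/3) = 1537/243.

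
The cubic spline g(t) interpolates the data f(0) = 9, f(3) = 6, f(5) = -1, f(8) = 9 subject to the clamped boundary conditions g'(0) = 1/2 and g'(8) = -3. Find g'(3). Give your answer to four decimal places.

Write σ_i for g''(x_i). With h_i = 3, 2, 3 and divided differences Δ_i = -1, -7/2, 10/3, the continuity of g' gives the tridiagonal system
  3·σ_0 + 10·σ_1 + 2·σ_2 = 6(Δ_1 - Δ_0) = -15
  2·σ_1 + 10·σ_2 + 3·σ_3 = 6(Δ_2 - Δ_1) = 41
Clamped end conditions give two more equations: 2h_0·σ_0 + h_0·σ_1 = 6(Δ_0 - g'(0)) = -9 and h_2·σ_2 + 2h_2·σ_3 = 6(g'(8) - Δ_2) = -38.
Forward elimination and back-substitution give σ_0 = 3/91, σ_1 = -279/91, σ_2 = 708/91, σ_3 = -2791/273.
On [3, 5], g'(t) = b_1 + 2c_1·(t - 3) + 3d_1·(t - 3)² with b_1 = Δ_1 - h_1(2σ_1 + σ_2)/6 = -737/182, c_1 = σ_1/2 = -279/182, d_1 = (σ_2 - σ_1)/(6h_1) = 47/52. So g'(3) = -737/182.

-4.0495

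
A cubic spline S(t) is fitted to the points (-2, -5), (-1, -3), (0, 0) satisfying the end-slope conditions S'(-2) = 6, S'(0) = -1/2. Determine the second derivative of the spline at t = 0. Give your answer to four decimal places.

With m_i denoting the second derivative at x_i, h_i = 1, 1, and Δ_i = (y_(i+1) − y_i)/h_i = 2, 3:
  1·m_0 + 4·m_1 + 1·m_2 = 6(Δ_1 - Δ_0) = 6
Clamped end conditions give two more equations: 2h_0·m_0 + h_0·m_1 = 6(Δ_0 - S'(-2)) = -24 and h_1·m_1 + 2h_1·m_2 = 6(S'(0) - Δ_1) = -21.
Hence m_0 = -67/4, m_1 = 19/2, m_2 = -61/4.

-15.2500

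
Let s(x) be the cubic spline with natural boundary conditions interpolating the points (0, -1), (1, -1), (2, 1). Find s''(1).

Write M_i for s''(x_i). With h_i = 1, 1 and divided differences Δ_i = 0, 2, the continuity of s' gives the tridiagonal system
  1·M_0 + 4·M_1 + 1·M_2 = 6(Δ_1 - Δ_0) = 12
Natural end conditions: M_0 = M_2 = 0.
Solving the tridiagonal system: M_0 = 0, M_1 = 3, M_2 = 0.

3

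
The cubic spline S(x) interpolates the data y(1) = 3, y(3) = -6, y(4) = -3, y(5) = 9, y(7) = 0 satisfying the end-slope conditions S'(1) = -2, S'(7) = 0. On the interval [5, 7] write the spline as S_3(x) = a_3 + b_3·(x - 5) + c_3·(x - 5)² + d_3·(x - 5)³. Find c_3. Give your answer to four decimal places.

-13.0833

With M_i denoting the second derivative at x_i, h_i = 2, 1, 1, 2, and Δ_i = (y_(i+1) − y_i)/h_i = -9/2, 3, 12, -9/2:
  2·M_0 + 6·M_1 + 1·M_2 = 6(Δ_1 - Δ_0) = 45
  1·M_1 + 4·M_2 + 1·M_3 = 6(Δ_2 - Δ_1) = 54
  1·M_2 + 6·M_3 + 2·M_4 = 6(Δ_3 - Δ_2) = -99
Clamped end conditions give two more equations: 2h_0·M_0 + h_0·M_1 = 6(Δ_0 - S'(1)) = -15 and h_3·M_3 + 2h_3·M_4 = 6(S'(7) - Δ_3) = 27.
Hence M_0 = -43/6, M_1 = 41/6, M_2 = 55/3, M_3 = -157/6, M_4 = 119/6.
On [5, 7], with S_3(x) = a_3 + b_3·(x - 5) + c_3·(x - 5)² + d_3·(x - 5)³: c_3 = M_3/2 = -157/12, d_3 = (M_4 - M_3)/(6h_3) = 23/6, b_3 = Δ_3 - h_3(2M_3 + M_4)/6 = 19/3.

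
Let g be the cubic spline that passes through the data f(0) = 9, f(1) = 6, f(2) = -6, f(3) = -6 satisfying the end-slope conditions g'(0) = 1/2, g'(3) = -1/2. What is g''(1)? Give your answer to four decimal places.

-20.0667

Put M_i = g'' at the i-th knot. Here h = (1, 1, 1) and Δ = (-3, -12, 0), so the interior equations h_(i-1)·M_(i-1) + 2(h_(i-1)+h_i)·M_i + h_i·M_(i+1) = 6(Δ_i − Δ_(i-1)) read
  1·M_0 + 4·M_1 + 1·M_2 = 6(Δ_1 - Δ_0) = -54
  1·M_1 + 4·M_2 + 1·M_3 = 6(Δ_2 - Δ_1) = 72
Clamped end conditions give two more equations: 2h_0·M_0 + h_0·M_1 = 6(Δ_0 - g'(0)) = -21 and h_2·M_2 + 2h_2·M_3 = 6(g'(3) - Δ_2) = -3.
Solving the tridiagonal system: M_0 = -7/15, M_1 = -301/15, M_2 = 401/15, M_3 = -223/15.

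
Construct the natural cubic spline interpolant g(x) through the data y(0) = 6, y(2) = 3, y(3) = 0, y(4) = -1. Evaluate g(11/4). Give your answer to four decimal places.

Write M_i for g''(x_i). With h_i = 2, 1, 1 and divided differences Δ_i = -3/2, -3, -1, the continuity of g' gives the tridiagonal system
  2·M_0 + 6·M_1 + 1·M_2 = 6(Δ_1 - Δ_0) = -9
  1·M_1 + 4·M_2 + 1·M_3 = 6(Δ_2 - Δ_1) = 12
Natural end conditions: M_0 = M_3 = 0.
Solving: M_0 = 0, M_1 = -48/23, M_2 = 81/23, M_3 = 0.
On [2, 3], g(x) = 3 - 133/46·(x - 2) - 24/23·(x - 2)² + 43/46·(x - 2)³.
With (x - 2) = 3/4: g(11/4) = 1881/2944.

0.6389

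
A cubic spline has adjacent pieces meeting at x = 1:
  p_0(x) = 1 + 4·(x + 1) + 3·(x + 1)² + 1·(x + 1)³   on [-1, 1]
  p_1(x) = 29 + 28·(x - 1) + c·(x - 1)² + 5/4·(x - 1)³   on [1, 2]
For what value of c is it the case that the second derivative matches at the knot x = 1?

9

p_0''(x) = 6 + 6·(x + 1), so p_0''(1) = 18. On the right, p_1''(1) = 2c, so c = 9.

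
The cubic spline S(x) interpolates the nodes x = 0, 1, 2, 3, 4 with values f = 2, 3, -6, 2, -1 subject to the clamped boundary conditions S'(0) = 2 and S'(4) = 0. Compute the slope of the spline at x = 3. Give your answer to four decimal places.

3.7679

With M_i denoting the second derivative at x_i, h_i = 1, 1, 1, 1, and Δ_i = (y_(i+1) − y_i)/h_i = 1, -9, 8, -3:
  1·M_0 + 4·M_1 + 1·M_2 = 6(Δ_1 - Δ_0) = -60
  1·M_1 + 4·M_2 + 1·M_3 = 6(Δ_2 - Δ_1) = 102
  1·M_2 + 4·M_3 + 1·M_4 = 6(Δ_3 - Δ_2) = -66
Clamped end conditions give two more equations: 2h_0·M_0 + h_0·M_1 = 6(Δ_0 - S'(0)) = -6 and h_3·M_3 + 2h_3·M_4 = 6(S'(4) - Δ_3) = 18.
Solving: M_0 = 307/28, M_1 = -391/14, M_2 = 163/4, M_3 = -463/14, M_4 = 715/28.
On [3, 4], S'(x) = b_3 + 2c_3·(x - 3) + 3d_3·(x - 3)² with b_3 = Δ_3 - h_3(2M_3 + M_4)/6 = 211/56, c_3 = M_3/2 = -463/28, d_3 = (M_4 - M_3)/(6h_3) = 547/56. So S'(3) = 211/56.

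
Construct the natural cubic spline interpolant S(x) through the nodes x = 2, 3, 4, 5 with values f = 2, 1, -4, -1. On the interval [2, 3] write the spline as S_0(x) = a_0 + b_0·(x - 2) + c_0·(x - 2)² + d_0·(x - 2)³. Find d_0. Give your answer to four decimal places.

Let M_i = S''(x_i). Step sizes h_i = 1, 1, 1; slopes of the chords Δ_i = (y_(i+1) - y_i)/h_i = -1, -5, 3.
  1·M_0 + 4·M_1 + 1·M_2 = 6(Δ_1 - Δ_0) = -24
  1·M_1 + 4·M_2 + 1·M_3 = 6(Δ_2 - Δ_1) = 48
Natural end conditions: M_0 = M_3 = 0.
Forward elimination and back-substitution give M_0 = 0, M_1 = -48/5, M_2 = 72/5, M_3 = 0.
On [2, 3], with S_0(x) = a_0 + b_0·(x - 2) + c_0·(x - 2)² + d_0·(x - 2)³: c_0 = M_0/2 = 0, d_0 = (M_1 - M_0)/(6h_0) = -8/5, b_0 = Δ_0 - h_0(2M_0 + M_1)/6 = 3/5.

-1.6000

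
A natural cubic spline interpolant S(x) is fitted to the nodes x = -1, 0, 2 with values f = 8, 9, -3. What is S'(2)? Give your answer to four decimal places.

-8.3333

Let M_i = S''(x_i). Step sizes h_i = 1, 2; slopes of the chords Δ_i = (y_(i+1) - y_i)/h_i = 1, -6.
  1·M_0 + 6·M_1 + 2·M_2 = 6(Δ_1 - Δ_0) = -42
Natural end conditions: M_0 = M_2 = 0.
Hence M_0 = 0, M_1 = -7, M_2 = 0.
On [0, 2], S'(x) = b_1 + 2c_1·x + 3d_1·x² with b_1 = Δ_1 - h_1(2M_1 + M_2)/6 = -4/3, c_1 = M_1/2 = -7/2, d_1 = (M_2 - M_1)/(6h_1) = 7/12. So S'(2) = -25/3.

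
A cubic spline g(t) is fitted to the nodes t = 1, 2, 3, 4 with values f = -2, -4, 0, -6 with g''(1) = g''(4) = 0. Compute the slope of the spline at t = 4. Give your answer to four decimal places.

-9.0667

With M_i denoting the second derivative at x_i, h_i = 1, 1, 1, and Δ_i = (y_(i+1) − y_i)/h_i = -2, 4, -6:
  1·M_0 + 4·M_1 + 1·M_2 = 6(Δ_1 - Δ_0) = 36
  1·M_1 + 4·M_2 + 1·M_3 = 6(Δ_2 - Δ_1) = -60
Natural end conditions: M_0 = M_3 = 0.
Solving: M_0 = 0, M_1 = 68/5, M_2 = -92/5, M_3 = 0.
On [3, 4], g'(t) = b_2 + 2c_2·(t - 3) + 3d_2·(t - 3)² with b_2 = Δ_2 - h_2(2M_2 + M_3)/6 = 2/15, c_2 = M_2/2 = -46/5, d_2 = (M_3 - M_2)/(6h_2) = 46/15. So g'(4) = -136/15.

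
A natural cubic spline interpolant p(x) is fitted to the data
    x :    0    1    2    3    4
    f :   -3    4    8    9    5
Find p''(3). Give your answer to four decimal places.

With M_i denoting the second derivative at x_i, h_i = 1, 1, 1, 1, and Δ_i = (y_(i+1) − y_i)/h_i = 7, 4, 1, -4:
  1·M_0 + 4·M_1 + 1·M_2 = 6(Δ_1 - Δ_0) = -18
  1·M_1 + 4·M_2 + 1·M_3 = 6(Δ_2 - Δ_1) = -18
  1·M_2 + 4·M_3 + 1·M_4 = 6(Δ_3 - Δ_2) = -30
Natural end conditions: M_0 = M_4 = 0.
Hence M_0 = 0, M_1 = -57/14, M_2 = -12/7, M_3 = -99/14, M_4 = 0.

-7.0714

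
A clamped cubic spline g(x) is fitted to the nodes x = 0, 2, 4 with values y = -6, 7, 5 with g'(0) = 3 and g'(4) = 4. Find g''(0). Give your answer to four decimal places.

Put m_i = g'' at the i-th knot. Here h = (2, 2) and Δ = (13/2, -1), so the interior equations h_(i-1)·m_(i-1) + 2(h_(i-1)+h_i)·m_i + h_i·m_(i+1) = 6(Δ_i − Δ_(i-1)) read
  2·m_0 + 8·m_1 + 2·m_2 = 6(Δ_1 - Δ_0) = -45
Clamped end conditions give two more equations: 2h_0·m_0 + h_0·m_1 = 6(Δ_0 - g'(0)) = 21 and h_1·m_1 + 2h_1·m_2 = 6(g'(4) - Δ_1) = 30.
Solving: m_0 = 89/8, m_1 = -47/4, m_2 = 107/8.

11.1250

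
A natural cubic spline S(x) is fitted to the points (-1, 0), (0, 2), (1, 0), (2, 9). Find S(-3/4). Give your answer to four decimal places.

0.9219

Write σ_i for S''(x_i). With h_i = 1, 1, 1 and divided differences Δ_i = 2, -2, 9, the continuity of S' gives the tridiagonal system
  1·σ_0 + 4·σ_1 + 1·σ_2 = 6(Δ_1 - Δ_0) = -24
  1·σ_1 + 4·σ_2 + 1·σ_3 = 6(Δ_2 - Δ_1) = 66
Natural end conditions: σ_0 = σ_3 = 0.
Forward elimination and back-substitution give σ_0 = 0, σ_1 = -54/5, σ_2 = 96/5, σ_3 = 0.
On [-1, 0], S(x) = 0 + 19/5·(x + 1) + 0·(x + 1)² - 9/5·(x + 1)³.
With (x + 1) = 1/4: S(-3/4) = 59/64.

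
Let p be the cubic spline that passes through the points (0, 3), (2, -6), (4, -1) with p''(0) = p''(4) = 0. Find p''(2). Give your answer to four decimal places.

Let σ_i = p''(x_i). Step sizes h_i = 2, 2; slopes of the chords Δ_i = (y_(i+1) - y_i)/h_i = -9/2, 5/2.
  2·σ_0 + 8·σ_1 + 2·σ_2 = 6(Δ_1 - Δ_0) = 42
Natural end conditions: σ_0 = σ_2 = 0.
Solving the tridiagonal system: σ_0 = 0, σ_1 = 21/4, σ_2 = 0.

5.2500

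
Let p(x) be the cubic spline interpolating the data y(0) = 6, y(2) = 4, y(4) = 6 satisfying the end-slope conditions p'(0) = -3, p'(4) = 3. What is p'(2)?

0

Write M_i for p''(x_i). With h_i = 2, 2 and divided differences Δ_i = -1, 1, the continuity of p' gives the tridiagonal system
  2·M_0 + 8·M_1 + 2·M_2 = 6(Δ_1 - Δ_0) = 12
Clamped end conditions give two more equations: 2h_0·M_0 + h_0·M_1 = 6(Δ_0 - p'(0)) = 12 and h_1·M_1 + 2h_1·M_2 = 6(p'(4) - Δ_1) = 12.
Hence M_0 = 3, M_1 = 0, M_2 = 3.
On [2, 4], p'(x) = b_1 + 2c_1·(x - 2) + 3d_1·(x - 2)² with b_1 = Δ_1 - h_1(2M_1 + M_2)/6 = 0, c_1 = M_1/2 = 0, d_1 = (M_2 - M_1)/(6h_1) = 1/4. So p'(2) = 0.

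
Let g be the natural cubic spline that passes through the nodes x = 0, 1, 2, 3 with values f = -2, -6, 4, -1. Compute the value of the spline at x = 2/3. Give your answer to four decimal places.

-6.4198

Let m_i = g''(x_i). Step sizes h_i = 1, 1, 1; slopes of the chords Δ_i = (y_(i+1) - y_i)/h_i = -4, 10, -5.
  1·m_0 + 4·m_1 + 1·m_2 = 6(Δ_1 - Δ_0) = 84
  1·m_1 + 4·m_2 + 1·m_3 = 6(Δ_2 - Δ_1) = -90
Natural end conditions: m_0 = m_3 = 0.
Hence m_0 = 0, m_1 = 142/5, m_2 = -148/5, m_3 = 0.
On [0, 1], g(x) = -2 - 131/15·x + 0·x² + 71/15·x³.
With x = 2/3: g(2/3) = -520/81.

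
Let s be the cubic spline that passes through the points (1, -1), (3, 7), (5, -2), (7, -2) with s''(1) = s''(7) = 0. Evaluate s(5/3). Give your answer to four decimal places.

Let m_i = s''(x_i). Step sizes h_i = 2, 2, 2; slopes of the chords Δ_i = (y_(i+1) - y_i)/h_i = 4, -9/2, 0.
  2·m_0 + 8·m_1 + 2·m_2 = 6(Δ_1 - Δ_0) = -51
  2·m_1 + 8·m_2 + 2·m_3 = 6(Δ_2 - Δ_1) = 27
Natural end conditions: m_0 = m_3 = 0.
Solving the tridiagonal system: m_0 = 0, m_1 = -77/10, m_2 = 53/10, m_3 = 0.
On [1, 3], s(x) = -1 + 197/30·(x - 1) + 0·(x - 1)² - 77/120·(x - 1)³.
With (x - 1) = 2/3: s(5/3) = 1291/405.

3.1877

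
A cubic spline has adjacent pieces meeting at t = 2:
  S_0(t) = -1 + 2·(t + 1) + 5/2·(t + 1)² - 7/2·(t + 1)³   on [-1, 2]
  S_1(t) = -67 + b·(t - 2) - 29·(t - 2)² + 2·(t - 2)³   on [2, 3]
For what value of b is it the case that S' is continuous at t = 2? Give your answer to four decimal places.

-77.5000

S_0'(t) = 2 + 5·(t + 1) - 21/2·(t + 1)², so S_0'(2) = -155/2. On the right, S_1'(2) = b, so b = -155/2.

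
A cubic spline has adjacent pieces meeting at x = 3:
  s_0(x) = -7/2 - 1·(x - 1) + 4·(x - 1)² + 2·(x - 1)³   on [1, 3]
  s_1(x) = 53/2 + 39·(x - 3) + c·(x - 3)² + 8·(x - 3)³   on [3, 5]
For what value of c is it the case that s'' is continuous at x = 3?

s_0''(x) = 8 + 12·(x - 1), so s_0''(3) = 32. On the right, s_1''(3) = 2c, so c = 16.

16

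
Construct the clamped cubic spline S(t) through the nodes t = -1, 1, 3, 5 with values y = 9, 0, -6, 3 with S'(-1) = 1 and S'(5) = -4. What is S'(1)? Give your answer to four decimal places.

-6.8333

Write σ_i for S''(x_i). With h_i = 2, 2, 2 and divided differences Δ_i = -9/2, -3, 9/2, the continuity of S' gives the tridiagonal system
  2·σ_0 + 8·σ_1 + 2·σ_2 = 6(Δ_1 - Δ_0) = 9
  2·σ_1 + 8·σ_2 + 2·σ_3 = 6(Δ_2 - Δ_1) = 45
Clamped end conditions give two more equations: 2h_0·σ_0 + h_0·σ_1 = 6(Δ_0 - S'(-1)) = -33 and h_2·σ_2 + 2h_2·σ_3 = 6(S'(5) - Δ_2) = -51.
Solving: σ_0 = -26/3, σ_1 = 5/6, σ_2 = 59/6, σ_3 = -53/3.
On [1, 3], S'(t) = b_1 + 2c_1·(t - 1) + 3d_1·(t - 1)² with b_1 = Δ_1 - h_1(2σ_1 + σ_2)/6 = -41/6, c_1 = σ_1/2 = 5/12, d_1 = (σ_2 - σ_1)/(6h_1) = 3/4. So S'(1) = -41/6.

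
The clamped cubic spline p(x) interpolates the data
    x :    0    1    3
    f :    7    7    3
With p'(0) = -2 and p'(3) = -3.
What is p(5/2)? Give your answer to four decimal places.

Put M_i = p'' at the i-th knot. Here h = (1, 2) and Δ = (0, -2), so the interior equations h_(i-1)·M_(i-1) + 2(h_(i-1)+h_i)·M_i + h_i·M_(i+1) = 6(Δ_i − Δ_(i-1)) read
  1·M_0 + 6·M_1 + 2·M_2 = 6(Δ_1 - Δ_0) = -12
Clamped end conditions give two more equations: 2h_0·M_0 + h_0·M_1 = 6(Δ_0 - p'(0)) = 12 and h_1·M_1 + 2h_1·M_2 = 6(p'(3) - Δ_1) = -6.
Forward elimination and back-substitution give M_0 = 23/3, M_1 = -10/3, M_2 = 1/6.
On [1, 3], p(x) = 7 + 1/6·(x - 1) - 5/3·(x - 1)² + 7/24·(x - 1)³.
With (x - 1) = 3/2: p(5/2) = 287/64.

4.4844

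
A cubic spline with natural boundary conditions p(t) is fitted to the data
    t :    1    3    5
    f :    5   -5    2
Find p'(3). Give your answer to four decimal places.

Put m_i = p'' at the i-th knot. Here h = (2, 2) and Δ = (-5, 7/2), so the interior equations h_(i-1)·m_(i-1) + 2(h_(i-1)+h_i)·m_i + h_i·m_(i+1) = 6(Δ_i − Δ_(i-1)) read
  2·m_0 + 8·m_1 + 2·m_2 = 6(Δ_1 - Δ_0) = 51
Natural end conditions: m_0 = m_2 = 0.
Hence m_0 = 0, m_1 = 51/8, m_2 = 0.
On [3, 5], p'(t) = b_1 + 2c_1·(t - 3) + 3d_1·(t - 3)² with b_1 = Δ_1 - h_1(2m_1 + m_2)/6 = -3/4, c_1 = m_1/2 = 51/16, d_1 = (m_2 - m_1)/(6h_1) = -17/32. So p'(3) = -3/4.

-0.7500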